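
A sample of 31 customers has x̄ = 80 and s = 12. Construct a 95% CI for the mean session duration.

CI = x̄ ± t*(s/√n) = 80 ± 2.042(12/√31) = (75.6, 84.4)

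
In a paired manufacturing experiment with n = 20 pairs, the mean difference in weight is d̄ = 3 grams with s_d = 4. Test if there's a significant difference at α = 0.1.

t = d̄/(s_d/√n) = 3/(4/√20) = 3.354. df = 19, critical t = ±1.729. Reject H₀.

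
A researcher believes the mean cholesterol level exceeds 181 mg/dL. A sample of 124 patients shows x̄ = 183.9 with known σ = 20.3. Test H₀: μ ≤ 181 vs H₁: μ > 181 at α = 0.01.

z = 1.591. Critical value: 2.33. Fail to reject H₀.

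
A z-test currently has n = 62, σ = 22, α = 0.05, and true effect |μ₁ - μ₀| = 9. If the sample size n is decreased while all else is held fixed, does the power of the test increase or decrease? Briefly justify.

Power decreases: a smaller n inflates the standard error σ/√n, pulling the sampling distribution under H₁ back toward the critical value.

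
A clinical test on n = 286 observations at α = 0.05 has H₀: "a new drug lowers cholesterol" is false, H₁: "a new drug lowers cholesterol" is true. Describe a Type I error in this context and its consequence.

Type I error: rejecting H₀ when it is true — concluding that a new drug lowers cholesterol when in fact it is not. Consequence: approving an ineffective drug — patients take a useless medication and may skip effective alternatives.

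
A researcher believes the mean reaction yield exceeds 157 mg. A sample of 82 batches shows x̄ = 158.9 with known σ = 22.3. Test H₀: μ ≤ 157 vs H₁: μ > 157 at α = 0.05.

z = 0.772. Critical value: 1.645. Fail to reject H₀.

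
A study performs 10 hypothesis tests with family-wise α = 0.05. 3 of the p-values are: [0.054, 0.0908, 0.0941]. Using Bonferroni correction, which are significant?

Bonferroni α = 0.05/10 = 0.005. None of the given p-values are significant.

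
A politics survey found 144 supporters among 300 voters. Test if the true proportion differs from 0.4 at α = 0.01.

p̂ = 0.48, p₀ = 0.4. z = (p̂ - p₀)/√(p₀(1-p₀)/n) = 2.828. Critical: ±2.576. Reject H₀.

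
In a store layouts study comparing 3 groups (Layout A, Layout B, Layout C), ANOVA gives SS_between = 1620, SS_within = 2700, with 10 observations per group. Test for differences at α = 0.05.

df_between = 2, df_within = 27. F = MS_between/MS_within = 810.0/100.0 = 8.1. F_crit ≈ 3.354. Reject H₀. At least one mean differs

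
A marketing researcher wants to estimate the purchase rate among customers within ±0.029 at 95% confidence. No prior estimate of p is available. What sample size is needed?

Conservative approach: use p = 0.5 (maximizes p(1-p) = 0.25). n = z²(0.25)/E² = 1.96²×0.25/0.029² = 1142.0 → n = 1142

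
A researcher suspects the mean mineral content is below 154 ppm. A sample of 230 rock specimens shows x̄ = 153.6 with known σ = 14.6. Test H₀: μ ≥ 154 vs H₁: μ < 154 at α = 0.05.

z = -0.416. Critical value: -1.645. Fail to reject H₀.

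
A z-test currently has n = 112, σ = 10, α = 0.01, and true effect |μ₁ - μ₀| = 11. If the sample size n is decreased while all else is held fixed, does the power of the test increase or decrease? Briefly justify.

Power decreases: a smaller n inflates the standard error σ/√n, pulling the sampling distribution under H₁ back toward the critical value.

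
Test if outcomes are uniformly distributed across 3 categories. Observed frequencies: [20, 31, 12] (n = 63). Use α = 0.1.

Expected = 21 each. χ² = Σ(O-E)²/E = 8.667. df = 2, critical value = 4.605. Reject H₀.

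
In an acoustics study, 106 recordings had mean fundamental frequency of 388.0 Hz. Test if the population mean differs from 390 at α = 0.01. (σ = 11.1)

z = (x̄ - μ₀)/(σ/√n) = (388.0 - 390)/(11.1/√106) = -1.855. Critical value: ±2.576. Since |-1.855| ≤ 2.576, Fail to reject H₀.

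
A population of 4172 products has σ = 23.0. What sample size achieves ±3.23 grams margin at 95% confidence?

Without FPC: n₀ = (1.96×23.0/3.23)² = 194.788. With FPC: n = n₀N/(n₀+N-1) = 186.1 → n = 187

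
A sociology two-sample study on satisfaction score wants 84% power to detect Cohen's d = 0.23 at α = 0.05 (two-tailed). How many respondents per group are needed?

z_{α/2} = 1.96, z_β = Φ⁻¹(0.84) = 0.994. For small effect (d = 0.23): n per group = 2(z_{α/2} + z_β)²/d² = 2(1.96 + 0.994)²/0.23² = 329.9 → 330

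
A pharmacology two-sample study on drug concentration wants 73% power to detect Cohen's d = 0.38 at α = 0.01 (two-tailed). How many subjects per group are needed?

z_{α/2} = 2.576, z_β = Φ⁻¹(0.73) = 0.613. For small effect (d = 0.38): n per group = 2(z_{α/2} + z_β)²/d² = 2(2.576 + 0.613)²/0.38² = 140.9 → 141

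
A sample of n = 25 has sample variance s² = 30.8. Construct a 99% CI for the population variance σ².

df = 24. χ²_{0.005} = 45.559, χ²_{0.995} = 9.886. CI for σ² = ((n-1)s²/χ²_{α/2}, (n-1)s²/χ²_{1-α/2}) = (24·30.8/45.559, 24·30.8/9.886) = (16.23, 74.77)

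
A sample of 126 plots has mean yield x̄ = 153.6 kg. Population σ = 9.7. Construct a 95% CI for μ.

CI = x̄ ± z*(σ/√n) = 153.6 ± 1.96(9.7/√126) = 153.6 ± 1.69 = (151.91, 155.29)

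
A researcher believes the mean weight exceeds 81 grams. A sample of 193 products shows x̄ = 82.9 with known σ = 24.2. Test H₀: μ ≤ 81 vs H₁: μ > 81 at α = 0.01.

z = 1.091. Critical value: 2.33. Fail to reject H₀.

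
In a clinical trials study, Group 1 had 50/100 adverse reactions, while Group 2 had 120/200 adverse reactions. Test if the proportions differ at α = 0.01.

p̂₁ = 0.5, p̂₂ = 0.6, pooled p̂ = 0.567. z = -1.648. Critical: ±2.576. Fail to reject H₀.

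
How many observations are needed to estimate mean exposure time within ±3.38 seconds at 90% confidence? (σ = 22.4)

n = (z*σ/E)² = (1.645×22.4/3.38)² = 118.8 → n = 119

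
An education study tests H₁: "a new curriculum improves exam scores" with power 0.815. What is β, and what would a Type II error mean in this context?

β = 1 - power = 1 - 0.815 = 0.185. A Type II error is failing to reject H₀ when H₀ is false (false negative) — here, failing to conclude that a new curriculum improves exam scores when in fact it is true. Consequence: keeping the old curriculum when the new one would have helped students.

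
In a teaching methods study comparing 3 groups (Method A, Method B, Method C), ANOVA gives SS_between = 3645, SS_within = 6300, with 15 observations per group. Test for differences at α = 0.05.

df_between = 2, df_within = 42. F = MS_between/MS_within = 1822.5/150.0 = 12.15. F_crit ≈ 3.22. Reject H₀. At least one mean differs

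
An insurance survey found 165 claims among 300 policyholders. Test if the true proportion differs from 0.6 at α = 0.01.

p̂ = 0.55, p₀ = 0.6. z = (p̂ - p₀)/√(p₀(1-p₀)/n) = -1.768. Critical: ±2.576. Fail to reject H₀.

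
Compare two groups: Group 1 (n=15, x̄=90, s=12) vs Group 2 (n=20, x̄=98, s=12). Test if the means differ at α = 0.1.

Pooled sp = 12.0. t = -1.952, df = 33. Critical t = ±1.692. Reject H₀.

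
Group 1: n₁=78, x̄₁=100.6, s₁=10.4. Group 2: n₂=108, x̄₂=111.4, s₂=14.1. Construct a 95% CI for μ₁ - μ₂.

Difference = -10.8. SE = √(10.4²/78 + 14.1²/108) = 1.797. CI = (-14.32, -7.28)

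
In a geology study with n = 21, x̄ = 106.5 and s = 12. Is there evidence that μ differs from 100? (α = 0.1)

t = (x̄ - μ₀)/(s/√n) = (106.5 - 100)/(12/√21) = 2.482. df = 20, critical t = ±1.725. Reject H₀.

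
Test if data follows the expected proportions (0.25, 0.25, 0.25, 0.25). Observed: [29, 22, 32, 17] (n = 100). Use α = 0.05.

Expected: [25.0, 25.0, 25.0, 25.0]. χ² = 5.52. df = 3, critical = 7.815. Fail to reject H₀.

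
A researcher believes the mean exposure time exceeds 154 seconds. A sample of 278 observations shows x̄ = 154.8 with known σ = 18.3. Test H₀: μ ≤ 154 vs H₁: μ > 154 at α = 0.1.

z = 0.729. Critical value: 1.28. Fail to reject H₀.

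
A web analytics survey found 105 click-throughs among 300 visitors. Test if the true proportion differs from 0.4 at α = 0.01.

p̂ = 0.35, p₀ = 0.4. z = (p̂ - p₀)/√(p₀(1-p₀)/n) = -1.768. Critical: ±2.576. Fail to reject H₀.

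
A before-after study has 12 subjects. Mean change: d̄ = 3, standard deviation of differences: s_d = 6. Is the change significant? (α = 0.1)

t = d̄/(s_d/√n) = 3/(6/√12) = 1.732. df = 11, critical t = ±1.796. Fail to reject H₀.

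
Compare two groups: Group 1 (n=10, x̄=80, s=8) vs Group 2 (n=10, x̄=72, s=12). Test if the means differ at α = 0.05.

Pooled sp = 10.2. t = 1.754, df = 18. Critical t = ±2.101. Fail to reject H₀.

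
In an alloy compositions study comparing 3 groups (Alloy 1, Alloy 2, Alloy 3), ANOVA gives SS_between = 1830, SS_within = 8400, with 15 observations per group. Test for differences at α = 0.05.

df_between = 2, df_within = 42. F = MS_between/MS_within = 915.0/200.0 = 4.575. F_crit ≈ 3.22. Reject H₀. At least one mean differs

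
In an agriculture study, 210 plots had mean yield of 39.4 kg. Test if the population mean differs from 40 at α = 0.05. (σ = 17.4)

z = (x̄ - μ₀)/(σ/√n) = (39.4 - 40)/(17.4/√210) = -0.5. Critical value: ±1.96. Since |-0.5| ≤ 1.96, Fail to reject H₀.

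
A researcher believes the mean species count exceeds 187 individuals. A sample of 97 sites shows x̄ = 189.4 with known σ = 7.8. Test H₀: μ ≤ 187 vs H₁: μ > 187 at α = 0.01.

z = 3.03. Critical value: 2.33. Reject H₀.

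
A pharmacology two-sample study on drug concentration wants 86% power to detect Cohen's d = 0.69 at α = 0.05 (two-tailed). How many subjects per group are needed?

z_{α/2} = 1.96, z_β = Φ⁻¹(0.86) = 1.08. For medium effect (d = 0.69): n per group = 2(z_{α/2} + z_β)²/d² = 2(1.96 + 1.08)²/0.69² = 38.8 → 39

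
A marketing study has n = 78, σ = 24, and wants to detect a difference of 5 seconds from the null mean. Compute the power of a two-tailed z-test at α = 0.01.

SE = σ/√n = 24/√78 = 2.717. Non-centrality λ = d/SE = 5/2.717 = 1.84. Power ≈ Φ(λ - z_{α/2}) = Φ(1.84 - 2.576) = Φ(-0.736) = 0.231.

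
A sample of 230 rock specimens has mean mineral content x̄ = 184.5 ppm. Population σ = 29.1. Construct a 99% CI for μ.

CI = x̄ ± z*(σ/√n) = 184.5 ± 2.576(29.1/√230) = 184.5 ± 4.94 = (179.56, 189.44)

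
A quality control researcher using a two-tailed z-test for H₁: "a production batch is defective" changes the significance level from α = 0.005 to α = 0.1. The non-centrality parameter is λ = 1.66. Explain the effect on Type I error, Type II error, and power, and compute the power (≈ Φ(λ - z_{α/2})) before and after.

Increasing α from 0.005 to 0.1:
• Type I error rate increases (α is the Type I rate by definition).
• Critical value moves from z_{α/2} = 2.807 to 1.645, so power = Φ(λ - z_{α/2}) goes from Φ(1.66 - 2.807) = 0.126 to Φ(1.66 - 1.645) = 0.506.
• Type II error rate β = 1 - power therefore decreases (0.874 → 0.494).
Appropriate when false negatives are costly — here, shipping a defective batch — faulty products reach customers.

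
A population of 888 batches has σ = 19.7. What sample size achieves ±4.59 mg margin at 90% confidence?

Without FPC: n₀ = (1.645×19.7/4.59)² = 49.847. With FPC: n = n₀N/(n₀+N-1) = 47.2 → n = 48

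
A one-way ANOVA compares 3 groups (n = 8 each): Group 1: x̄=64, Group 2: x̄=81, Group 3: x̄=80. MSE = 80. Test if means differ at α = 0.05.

Grand mean = 75.0. SS_between = 1456.0, MS_between = 728.0. F = 9.1, F_crit ≈ 3.467. Reject H₀.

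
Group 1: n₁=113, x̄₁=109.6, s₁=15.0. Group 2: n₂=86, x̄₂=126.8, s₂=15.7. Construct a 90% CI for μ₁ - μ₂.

Difference = -17.2. SE = √(15.0²/113 + 15.7²/86) = 2.204. CI = (-20.83, -13.57)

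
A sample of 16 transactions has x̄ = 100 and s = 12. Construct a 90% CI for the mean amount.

CI = x̄ ± t*(s/√n) = 100 ± 1.753(12/√16) = (94.74, 105.26)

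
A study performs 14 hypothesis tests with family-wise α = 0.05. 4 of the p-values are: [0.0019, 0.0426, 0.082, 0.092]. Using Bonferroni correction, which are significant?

Bonferroni α = 0.05/14 = 0.00357. Significant p-values: [0.0019]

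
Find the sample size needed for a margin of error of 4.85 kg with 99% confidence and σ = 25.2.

n = (z*σ/E)² = (2.576×25.2/4.85)² = 179.1 → n = 180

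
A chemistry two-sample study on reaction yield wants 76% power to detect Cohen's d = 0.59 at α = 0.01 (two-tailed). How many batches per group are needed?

z_{α/2} = 2.576, z_β = Φ⁻¹(0.76) = 0.706. For medium effect (d = 0.59): n per group = 2(z_{α/2} + z_β)²/d² = 2(2.576 + 0.706)²/0.59² = 61.9 → 62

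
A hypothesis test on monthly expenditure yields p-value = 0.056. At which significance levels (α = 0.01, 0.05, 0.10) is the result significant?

p = 0.056. Significant at: α = 0.1.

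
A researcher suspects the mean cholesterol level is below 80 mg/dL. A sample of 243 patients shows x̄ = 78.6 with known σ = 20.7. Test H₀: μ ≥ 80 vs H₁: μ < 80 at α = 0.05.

z = -1.054. Critical value: -1.645. Fail to reject H₀.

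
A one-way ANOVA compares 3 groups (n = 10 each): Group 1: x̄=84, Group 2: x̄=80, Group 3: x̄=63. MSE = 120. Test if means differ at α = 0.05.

Grand mean = 75.67. SS_between = 2486.67, MS_between = 1243.33. F = 10.361, F_crit ≈ 3.354. Reject H₀.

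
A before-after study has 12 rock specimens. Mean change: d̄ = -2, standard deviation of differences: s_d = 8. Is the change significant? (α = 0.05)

t = d̄/(s_d/√n) = -2/(8/√12) = -0.866. df = 11, critical t = ±2.201. Fail to reject H₀.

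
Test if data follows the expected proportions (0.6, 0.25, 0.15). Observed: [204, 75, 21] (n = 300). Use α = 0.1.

Expected: [180.0, 75.0, 45.0]. χ² = 16.0. df = 2, critical = 4.605. Reject H₀.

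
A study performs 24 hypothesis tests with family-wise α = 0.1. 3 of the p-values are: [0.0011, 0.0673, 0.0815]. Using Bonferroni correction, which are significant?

Bonferroni α = 0.1/24 = 0.00417. Significant p-values: [0.0011]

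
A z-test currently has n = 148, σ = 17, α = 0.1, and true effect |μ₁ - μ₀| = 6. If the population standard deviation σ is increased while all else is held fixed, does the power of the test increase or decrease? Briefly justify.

Power decreases: a larger σ inflates the standard error σ/√n, pulling the sampling distribution under H₁ back toward the critical value.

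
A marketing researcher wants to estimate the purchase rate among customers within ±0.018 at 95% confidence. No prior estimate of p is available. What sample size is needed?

Conservative approach: use p = 0.5 (maximizes p(1-p) = 0.25). n = z²(0.25)/E² = 1.96²×0.25/0.018² = 2964.2 → n = 2965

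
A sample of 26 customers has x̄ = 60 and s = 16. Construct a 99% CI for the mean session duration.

CI = x̄ ± t*(s/√n) = 60 ± 2.787(16/√26) = (51.25, 68.75)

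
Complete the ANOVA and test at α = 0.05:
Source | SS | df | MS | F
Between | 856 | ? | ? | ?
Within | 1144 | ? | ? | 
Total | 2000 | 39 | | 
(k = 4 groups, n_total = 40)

df_between = 3, df_within = 36. MS_between = 285.33, MS_within = 31.78. F = 8.979, F_crit ≈ 2.866. Reject H₀.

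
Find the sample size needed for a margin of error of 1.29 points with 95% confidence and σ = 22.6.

n = (z*σ/E)² = (1.96×22.6/1.29)² = 1179.1 → n = 1180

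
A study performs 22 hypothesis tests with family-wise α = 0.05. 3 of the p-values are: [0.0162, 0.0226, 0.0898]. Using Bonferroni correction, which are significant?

Bonferroni α = 0.05/22 = 0.00227. None of the given p-values are significant.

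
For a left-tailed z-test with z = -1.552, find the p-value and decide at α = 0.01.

p = P(Z < -1.552) = Φ(-1.552) ≈ 0.0603. Since p ≥ 0.01, fail to reject H₀ (not significant) at α = 0.01.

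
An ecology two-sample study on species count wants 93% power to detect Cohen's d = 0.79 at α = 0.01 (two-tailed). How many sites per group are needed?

z_{α/2} = 2.576, z_β = Φ⁻¹(0.93) = 1.476. For medium effect (d = 0.79): n per group = 2(z_{α/2} + z_β)²/d² = 2(2.576 + 1.476)²/0.79² = 52.6 → 53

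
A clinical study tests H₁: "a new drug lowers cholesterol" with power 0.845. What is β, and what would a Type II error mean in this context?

β = 1 - power = 1 - 0.845 = 0.155. A Type II error is failing to reject H₀ when H₀ is false (false negative) — here, failing to conclude that a new drug lowers cholesterol when in fact it is true. Consequence: shelving an effective drug — patients miss out on a treatment that would have helped.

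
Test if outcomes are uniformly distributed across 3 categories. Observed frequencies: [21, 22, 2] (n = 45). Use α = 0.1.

Expected = 15 each. χ² = Σ(O-E)²/E = 16.933. df = 2, critical value = 4.605. Reject H₀.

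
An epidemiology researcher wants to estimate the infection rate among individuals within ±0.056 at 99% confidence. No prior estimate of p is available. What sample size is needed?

Conservative approach: use p = 0.5 (maximizes p(1-p) = 0.25). n = z²(0.25)/E² = 2.576²×0.25/0.056² = 529.0 → n = 529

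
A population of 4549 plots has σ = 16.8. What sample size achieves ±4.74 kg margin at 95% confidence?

Without FPC: n₀ = (1.96×16.8/4.74)² = 48.259. With FPC: n = n₀N/(n₀+N-1) = 47.8 → n = 48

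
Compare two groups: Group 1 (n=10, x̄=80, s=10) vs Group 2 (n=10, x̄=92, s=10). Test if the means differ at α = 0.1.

Pooled sp = 10.0. t = -2.683, df = 18. Critical t = ±1.734. Reject H₀.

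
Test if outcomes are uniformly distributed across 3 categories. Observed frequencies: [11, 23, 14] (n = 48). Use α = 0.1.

Expected = 16 each. χ² = Σ(O-E)²/E = 4.875. df = 2, critical value = 4.605. Reject H₀.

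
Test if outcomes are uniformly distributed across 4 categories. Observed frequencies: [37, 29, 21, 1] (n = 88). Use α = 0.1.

Expected = 22 each. χ² = Σ(O-E)²/E = 32.545. df = 3, critical value = 6.251. Reject H₀.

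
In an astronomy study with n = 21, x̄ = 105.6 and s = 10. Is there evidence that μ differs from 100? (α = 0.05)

t = (x̄ - μ₀)/(s/√n) = (105.6 - 100)/(10/√21) = 2.566. df = 20, critical t = ±2.086. Reject H₀.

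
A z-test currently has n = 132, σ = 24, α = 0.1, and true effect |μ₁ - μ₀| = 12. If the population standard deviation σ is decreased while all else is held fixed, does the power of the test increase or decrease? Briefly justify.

Power increases: a smaller σ shrinks the standard error σ/√n, moving the sampling distribution under H₁ further from the critical value.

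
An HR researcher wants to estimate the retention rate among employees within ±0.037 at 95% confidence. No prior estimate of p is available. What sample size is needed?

Conservative approach: use p = 0.5 (maximizes p(1-p) = 0.25). n = z²(0.25)/E² = 1.96²×0.25/0.037² = 701.5 → n = 702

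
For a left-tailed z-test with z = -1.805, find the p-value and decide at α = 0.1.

p = P(Z < -1.805) = Φ(-1.805) ≈ 0.0355. Since p < 0.1, reject H₀ (significant) at α = 0.1.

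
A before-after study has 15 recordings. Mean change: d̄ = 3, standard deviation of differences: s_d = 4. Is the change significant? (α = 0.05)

t = d̄/(s_d/√n) = 3/(4/√15) = 2.905. df = 14, critical t = ±2.145. Reject H₀.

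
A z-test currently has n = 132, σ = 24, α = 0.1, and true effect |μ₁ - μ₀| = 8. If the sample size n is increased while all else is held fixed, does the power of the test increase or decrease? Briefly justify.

Power increases: a larger n shrinks the standard error σ/√n, moving the sampling distribution under H₁ further from the critical value.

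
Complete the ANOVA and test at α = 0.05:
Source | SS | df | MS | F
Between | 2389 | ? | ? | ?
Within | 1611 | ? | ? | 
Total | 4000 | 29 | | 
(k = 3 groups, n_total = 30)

df_between = 2, df_within = 27. MS_between = 1194.5, MS_within = 59.67. F = 20.02, F_crit ≈ 3.354. Reject H₀.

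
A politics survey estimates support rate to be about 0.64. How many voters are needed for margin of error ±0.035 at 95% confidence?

n = z²p(1-p)/E² = 1.96²×0.64×0.36/0.035² = 722.5 → n = 723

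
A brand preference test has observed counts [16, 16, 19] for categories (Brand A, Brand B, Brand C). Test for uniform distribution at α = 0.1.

Expected = 17 each. χ² = Σ(O-E)²/E = 0.353. df = 2, critical value = 4.605. Fail to reject H₀.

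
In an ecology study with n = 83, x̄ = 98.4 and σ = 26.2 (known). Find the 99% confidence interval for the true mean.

CI = x̄ ± z*(σ/√n) = 98.4 ± 2.576(26.2/√83) = 98.4 ± 7.41 = (90.99, 105.81)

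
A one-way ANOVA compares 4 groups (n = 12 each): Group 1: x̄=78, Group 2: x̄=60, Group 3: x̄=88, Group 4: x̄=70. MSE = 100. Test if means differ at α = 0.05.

Grand mean = 74.0. SS_between = 5088.0, MS_between = 1696.0. F = 16.96, F_crit ≈ 2.816. Reject H₀.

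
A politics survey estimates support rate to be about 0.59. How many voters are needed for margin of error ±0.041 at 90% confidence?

n = z²p(1-p)/E² = 1.645²×0.59×0.41/0.041² = 389.4 → n = 390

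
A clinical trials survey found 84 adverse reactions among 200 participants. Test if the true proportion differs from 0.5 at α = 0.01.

p̂ = 0.42, p₀ = 0.5. z = (p̂ - p₀)/√(p₀(1-p₀)/n) = -2.263. Critical: ±2.576. Fail to reject H₀.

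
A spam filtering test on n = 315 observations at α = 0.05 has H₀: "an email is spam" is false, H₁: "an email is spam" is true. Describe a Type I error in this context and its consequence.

Type I error: rejecting H₀ when it is true — concluding that an email is spam when in fact it is not. Consequence: a legitimate email is sent to the spam folder and the user misses it.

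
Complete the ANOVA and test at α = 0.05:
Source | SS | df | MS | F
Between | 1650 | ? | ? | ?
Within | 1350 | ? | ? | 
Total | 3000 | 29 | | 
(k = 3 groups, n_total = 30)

df_between = 2, df_within = 27. MS_between = 825.0, MS_within = 50.0. F = 16.5, F_crit ≈ 3.354. Reject H₀.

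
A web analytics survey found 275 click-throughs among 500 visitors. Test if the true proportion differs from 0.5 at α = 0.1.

p̂ = 0.55, p₀ = 0.5. z = (p̂ - p₀)/√(p₀(1-p₀)/n) = 2.236. Critical: ±1.645. Reject H₀.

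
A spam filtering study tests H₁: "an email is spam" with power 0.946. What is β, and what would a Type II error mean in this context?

β = 1 - power = 1 - 0.946 = 0.054. A Type II error is failing to reject H₀ when H₀ is false (false negative) — here, failing to conclude that an email is spam when in fact it is true. Consequence: a spam email lands in the inbox.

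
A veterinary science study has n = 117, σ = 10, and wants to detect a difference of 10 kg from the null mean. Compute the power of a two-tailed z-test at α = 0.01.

SE = σ/√n = 10/√117 = 0.925. Non-centrality λ = d/SE = 10/0.925 = 10.817. Power ≈ Φ(λ - z_{α/2}) = Φ(10.817 - 2.576) = Φ(8.241) = 1.0.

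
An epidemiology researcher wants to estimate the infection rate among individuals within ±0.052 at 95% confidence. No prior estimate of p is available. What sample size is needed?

Conservative approach: use p = 0.5 (maximizes p(1-p) = 0.25). n = z²(0.25)/E² = 1.96²×0.25/0.052² = 355.2 → n = 356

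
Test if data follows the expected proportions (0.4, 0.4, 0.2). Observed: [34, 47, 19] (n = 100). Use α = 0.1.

Expected: [40.0, 40.0, 20.0]. χ² = 2.175. df = 2, critical = 4.605. Fail to reject H₀.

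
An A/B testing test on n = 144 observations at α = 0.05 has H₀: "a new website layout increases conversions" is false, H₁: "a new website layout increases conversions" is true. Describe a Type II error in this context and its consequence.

Type II error: failing to reject H₀ when it is false — concluding that a new website layout increases conversions is not supported when in fact it is. Consequence: discarding a layout that would have improved conversions — lost revenue.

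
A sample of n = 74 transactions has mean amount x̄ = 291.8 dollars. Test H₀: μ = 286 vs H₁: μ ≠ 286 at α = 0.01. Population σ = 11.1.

z = (x̄ - μ₀)/(σ/√n) = (291.8 - 286)/(11.1/√74) = 4.495. Critical value: ±2.576. Since |4.495| > 2.576, Reject H₀.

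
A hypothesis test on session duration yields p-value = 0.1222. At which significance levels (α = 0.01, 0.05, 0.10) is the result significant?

p = 0.1222. Not significant at any of the given levels.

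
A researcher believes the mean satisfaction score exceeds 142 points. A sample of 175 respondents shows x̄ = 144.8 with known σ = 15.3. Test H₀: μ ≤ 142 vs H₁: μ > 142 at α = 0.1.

z = 2.421. Critical value: 1.28. Reject H₀.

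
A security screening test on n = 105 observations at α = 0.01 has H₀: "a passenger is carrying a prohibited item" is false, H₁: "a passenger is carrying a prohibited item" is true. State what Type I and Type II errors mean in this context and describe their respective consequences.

Type I (false positive): concluding that a passenger is carrying a prohibited item when it is not — detaining an innocent passenger — delay and inconvenience. Type II (false negative): failing to conclude that a passenger is carrying a prohibited item when it is — letting a prohibited item through — security breach. Which is costlier depends on domain priorities and is a judgement call rather than a statistical fact.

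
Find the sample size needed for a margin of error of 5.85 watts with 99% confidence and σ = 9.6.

n = (z*σ/E)² = (2.576×9.6/5.85)² = 17.9 → n = 18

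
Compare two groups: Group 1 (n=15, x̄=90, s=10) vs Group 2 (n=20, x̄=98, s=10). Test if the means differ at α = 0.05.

Pooled sp = 10.0. t = -2.342, df = 33. Critical t = ±2.035. Reject H₀.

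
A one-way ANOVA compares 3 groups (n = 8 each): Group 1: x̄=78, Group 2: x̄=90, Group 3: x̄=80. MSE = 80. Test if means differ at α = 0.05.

Grand mean = 82.67. SS_between = 661.33, MS_between = 330.67. F = 4.133, F_crit ≈ 3.467. Reject H₀.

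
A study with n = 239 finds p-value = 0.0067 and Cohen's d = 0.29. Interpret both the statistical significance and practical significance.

Statistically significant (p = 0.0067 < 0.05). Cohen's d = 0.29 indicates a small effect size. Both statistical and practical significance should be considered.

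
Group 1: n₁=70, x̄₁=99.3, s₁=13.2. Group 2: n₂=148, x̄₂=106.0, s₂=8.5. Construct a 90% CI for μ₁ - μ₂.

Difference = -6.7. SE = √(13.2²/70 + 8.5²/148) = 1.725. CI = (-9.54, -3.86)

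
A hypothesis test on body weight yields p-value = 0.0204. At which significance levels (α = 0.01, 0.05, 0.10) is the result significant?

p = 0.0204. Significant at: α = 0.05, 0.1.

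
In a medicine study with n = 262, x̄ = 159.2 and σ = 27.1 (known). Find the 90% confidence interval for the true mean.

CI = x̄ ± z*(σ/√n) = 159.2 ± 1.645(27.1/√262) = 159.2 ± 2.75 = (156.45, 161.95)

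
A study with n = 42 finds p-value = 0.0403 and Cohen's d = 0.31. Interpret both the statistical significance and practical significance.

Statistically significant (p = 0.0403 < 0.05). Cohen's d = 0.31 indicates a small effect size. Both statistical and practical significance should be considered.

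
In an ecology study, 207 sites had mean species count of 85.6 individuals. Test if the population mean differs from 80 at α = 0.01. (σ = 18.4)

z = (x̄ - μ₀)/(σ/√n) = (85.6 - 80)/(18.4/√207) = 4.379. Critical value: ±2.576. Since |4.379| > 2.576, Reject H₀.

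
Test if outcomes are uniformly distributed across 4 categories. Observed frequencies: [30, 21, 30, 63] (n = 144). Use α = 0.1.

Expected = 36 each. χ² = Σ(O-E)²/E = 28.5. df = 3, critical value = 6.251. Reject H₀.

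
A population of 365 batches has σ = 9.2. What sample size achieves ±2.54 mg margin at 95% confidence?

Without FPC: n₀ = (1.96×9.2/2.54)² = 50.399. With FPC: n = n₀N/(n₀+N-1) = 44.4 → n = 45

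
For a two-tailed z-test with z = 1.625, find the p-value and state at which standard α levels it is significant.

p = 2·P(Z > |1.625|) = 2·(1 - Φ(1.625)) ≈ 0.1042. Not significant at any standard level.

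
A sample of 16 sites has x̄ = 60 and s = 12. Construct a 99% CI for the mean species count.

CI = x̄ ± t*(s/√n) = 60 ± 2.947(12/√16) = (51.16, 68.84)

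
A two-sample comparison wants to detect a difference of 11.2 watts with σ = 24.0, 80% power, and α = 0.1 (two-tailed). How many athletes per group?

n per group = 2(z_α/2 + z_β)²σ²/d² = 2×(1.645 + 0.84)²×24.0²/11.2² = 56.7 → n = 57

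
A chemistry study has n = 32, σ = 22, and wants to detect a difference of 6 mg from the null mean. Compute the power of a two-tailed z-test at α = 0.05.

SE = σ/√n = 22/√32 = 3.889. Non-centrality λ = d/SE = 6/3.889 = 1.543. Power ≈ Φ(λ - z_{α/2}) = Φ(1.543 - 1.96) = Φ(-0.417) = 0.338.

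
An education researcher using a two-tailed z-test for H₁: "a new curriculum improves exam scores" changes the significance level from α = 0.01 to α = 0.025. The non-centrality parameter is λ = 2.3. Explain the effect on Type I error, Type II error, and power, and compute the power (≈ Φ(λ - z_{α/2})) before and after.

Increasing α from 0.01 to 0.025:
• Type I error rate increases (α is the Type I rate by definition).
• Critical value moves from z_{α/2} = 2.576 to 2.241, so power = Φ(λ - z_{α/2}) goes from Φ(2.3 - 2.576) = 0.391 to Φ(2.3 - 2.241) = 0.524.
• Type II error rate β = 1 - power therefore decreases (0.609 → 0.476).
Appropriate when false negatives are costly — here, keeping the old curriculum when the new one would have helped students.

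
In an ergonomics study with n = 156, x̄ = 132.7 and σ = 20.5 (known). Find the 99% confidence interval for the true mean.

CI = x̄ ± z*(σ/√n) = 132.7 ± 2.576(20.5/√156) = 132.7 ± 4.23 = (128.47, 136.93)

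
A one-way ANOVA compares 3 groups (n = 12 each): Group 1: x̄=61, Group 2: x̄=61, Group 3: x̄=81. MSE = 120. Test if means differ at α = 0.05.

Grand mean = 67.67. SS_between = 3200.0, MS_between = 1600.0. F = 13.333, F_crit ≈ 3.285. Reject H₀.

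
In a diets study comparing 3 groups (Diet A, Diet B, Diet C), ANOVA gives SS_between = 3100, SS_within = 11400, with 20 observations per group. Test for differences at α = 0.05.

df_between = 2, df_within = 57. F = MS_between/MS_within = 1550.0/200.0 = 7.75. F_crit ≈ 3.159. Reject H₀. At least one mean differs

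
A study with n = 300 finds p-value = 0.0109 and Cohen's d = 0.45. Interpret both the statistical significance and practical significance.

Statistically significant (p = 0.0109 < 0.05). Cohen's d = 0.45 indicates a small effect size. Both statistical and practical significance should be considered.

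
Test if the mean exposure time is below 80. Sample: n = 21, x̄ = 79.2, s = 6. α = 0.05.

t = (79.2 - 80)/(6/√21) = -0.611, df = 20. Critical t = -1.725. Fail to reject H₀.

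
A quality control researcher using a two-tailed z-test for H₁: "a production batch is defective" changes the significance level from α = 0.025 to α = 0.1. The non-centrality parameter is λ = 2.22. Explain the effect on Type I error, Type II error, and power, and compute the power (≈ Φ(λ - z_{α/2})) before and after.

Increasing α from 0.025 to 0.1:
• Type I error rate increases (α is the Type I rate by definition).
• Critical value moves from z_{α/2} = 2.241 to 1.645, so power = Φ(λ - z_{α/2}) goes from Φ(2.22 - 2.241) = 0.492 to Φ(2.22 - 1.645) = 0.717.
• Type II error rate β = 1 - power therefore decreases (0.508 → 0.283).
Appropriate when false negatives are costly — here, shipping a defective batch — faulty products reach customers.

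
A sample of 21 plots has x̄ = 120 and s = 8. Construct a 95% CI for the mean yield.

CI = x̄ ± t*(s/√n) = 120 ± 2.086(8/√21) = (116.36, 123.64)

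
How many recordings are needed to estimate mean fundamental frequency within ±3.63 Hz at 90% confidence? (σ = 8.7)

n = (z*σ/E)² = (1.645×8.7/3.63)² = 15.5 → n = 16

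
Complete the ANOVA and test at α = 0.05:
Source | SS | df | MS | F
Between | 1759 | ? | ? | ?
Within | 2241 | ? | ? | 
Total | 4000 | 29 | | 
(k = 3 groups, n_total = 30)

df_between = 2, df_within = 27. MS_between = 879.5, MS_within = 83.0. F = 10.596, F_crit ≈ 3.354. Reject H₀.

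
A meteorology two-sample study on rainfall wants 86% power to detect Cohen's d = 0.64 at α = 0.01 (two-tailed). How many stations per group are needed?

z_{α/2} = 2.576, z_β = Φ⁻¹(0.86) = 1.08. For medium effect (d = 0.64): n per group = 2(z_{α/2} + z_β)²/d² = 2(2.576 + 1.08)²/0.64² = 65.3 → 66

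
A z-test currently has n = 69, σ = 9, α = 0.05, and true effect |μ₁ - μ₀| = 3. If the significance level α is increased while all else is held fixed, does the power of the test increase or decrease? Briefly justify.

Power increases: a larger α lowers the critical value, so more of the H₁ sampling distribution falls in the rejection region.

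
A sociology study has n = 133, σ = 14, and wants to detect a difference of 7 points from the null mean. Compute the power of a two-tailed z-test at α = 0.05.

SE = σ/√n = 14/√133 = 1.214. Non-centrality λ = d/SE = 7/1.214 = 5.766. Power ≈ Φ(λ - z_{α/2}) = Φ(5.766 - 1.96) = Φ(3.806) = 1.0.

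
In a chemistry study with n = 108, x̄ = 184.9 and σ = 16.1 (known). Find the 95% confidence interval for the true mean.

CI = x̄ ± z*(σ/√n) = 184.9 ± 1.96(16.1/√108) = 184.9 ± 3.04 = (181.86, 187.94)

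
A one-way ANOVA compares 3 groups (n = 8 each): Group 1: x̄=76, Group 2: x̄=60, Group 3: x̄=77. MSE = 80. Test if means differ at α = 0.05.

Grand mean = 71.0. SS_between = 1456.0, MS_between = 728.0. F = 9.1, F_crit ≈ 3.467. Reject H₀.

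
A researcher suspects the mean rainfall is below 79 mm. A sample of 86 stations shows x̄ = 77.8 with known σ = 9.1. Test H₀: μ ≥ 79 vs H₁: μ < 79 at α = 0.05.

z = -1.223. Critical value: -1.645. Fail to reject H₀.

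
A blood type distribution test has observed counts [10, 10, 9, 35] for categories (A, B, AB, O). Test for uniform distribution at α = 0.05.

Expected = 16 each. χ² = Σ(O-E)²/E = 30.125. df = 3, critical value = 7.815. Reject H₀.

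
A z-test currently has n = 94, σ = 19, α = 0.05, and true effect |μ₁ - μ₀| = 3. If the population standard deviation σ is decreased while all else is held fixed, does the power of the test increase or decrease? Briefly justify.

Power increases: a smaller σ shrinks the standard error σ/√n, moving the sampling distribution under H₁ further from the critical value.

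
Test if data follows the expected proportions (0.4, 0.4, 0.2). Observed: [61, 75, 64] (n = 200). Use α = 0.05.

Expected: [80.0, 80.0, 40.0]. χ² = 19.225. df = 2, critical = 5.991. Reject H₀.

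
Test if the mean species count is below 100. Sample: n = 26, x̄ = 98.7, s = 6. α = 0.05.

t = (98.7 - 100)/(6/√26) = -1.105, df = 25. Critical t = -1.708. Fail to reject H₀.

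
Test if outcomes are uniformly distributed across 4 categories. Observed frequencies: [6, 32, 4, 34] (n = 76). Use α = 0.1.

Expected = 19 each. χ² = Σ(O-E)²/E = 41.474. df = 3, critical value = 6.251. Reject H₀.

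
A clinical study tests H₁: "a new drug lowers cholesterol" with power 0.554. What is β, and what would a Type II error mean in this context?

β = 1 - power = 1 - 0.554 = 0.446. A Type II error is failing to reject H₀ when H₀ is false (false negative) — here, failing to conclude that a new drug lowers cholesterol when in fact it is true. Consequence: shelving an effective drug — patients miss out on a treatment that would have helped.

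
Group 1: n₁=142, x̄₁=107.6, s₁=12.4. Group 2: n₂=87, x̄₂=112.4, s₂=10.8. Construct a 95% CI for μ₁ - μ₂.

Difference = -4.8. SE = √(12.4²/142 + 10.8²/87) = 1.557. CI = (-7.85, -1.75)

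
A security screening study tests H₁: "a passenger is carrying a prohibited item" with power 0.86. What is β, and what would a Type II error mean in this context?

β = 1 - power = 1 - 0.86 = 0.14. A Type II error is failing to reject H₀ when H₀ is false (false negative) — here, failing to conclude that a passenger is carrying a prohibited item when in fact it is true. Consequence: letting a prohibited item through — security breach.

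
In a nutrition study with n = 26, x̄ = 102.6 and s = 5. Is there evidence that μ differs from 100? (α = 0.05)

t = (x̄ - μ₀)/(s/√n) = (102.6 - 100)/(5/√26) = 2.651. df = 25, critical t = ±2.06. Reject H₀.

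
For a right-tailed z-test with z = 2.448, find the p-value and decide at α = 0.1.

p = P(Z > 2.448) = 1 - Φ(2.448) ≈ 0.0072. Since p < 0.1, reject H₀ (significant) at α = 0.1.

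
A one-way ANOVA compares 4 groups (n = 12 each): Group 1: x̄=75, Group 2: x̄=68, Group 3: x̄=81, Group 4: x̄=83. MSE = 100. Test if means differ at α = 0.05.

Grand mean = 76.75. SS_between = 1641.0, MS_between = 547.0. F = 5.47, F_crit ≈ 2.816. Reject H₀.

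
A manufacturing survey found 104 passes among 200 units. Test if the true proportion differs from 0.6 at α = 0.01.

p̂ = 0.52, p₀ = 0.6. z = (p̂ - p₀)/√(p₀(1-p₀)/n) = -2.309. Critical: ±2.576. Fail to reject H₀.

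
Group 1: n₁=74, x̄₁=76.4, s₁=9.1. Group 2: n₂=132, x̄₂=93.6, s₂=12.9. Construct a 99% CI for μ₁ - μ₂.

Difference = -17.2. SE = √(9.1²/74 + 12.9²/132) = 1.543. CI = (-21.17, -13.23)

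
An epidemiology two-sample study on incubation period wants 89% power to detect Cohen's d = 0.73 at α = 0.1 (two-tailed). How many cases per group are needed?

z_{α/2} = 1.645, z_β = Φ⁻¹(0.89) = 1.227. For medium effect (d = 0.73): n per group = 2(z_{α/2} + z_β)²/d² = 2(1.645 + 1.227)²/0.73² = 31.0 → 31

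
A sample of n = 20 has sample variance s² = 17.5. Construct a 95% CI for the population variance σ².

df = 19. χ²_{0.025} = 32.852, χ²_{0.975} = 8.907. CI for σ² = ((n-1)s²/χ²_{α/2}, (n-1)s²/χ²_{1-α/2}) = (19·17.5/32.852, 19·17.5/8.907) = (10.12, 37.33)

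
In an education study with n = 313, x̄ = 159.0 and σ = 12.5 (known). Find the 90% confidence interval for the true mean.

CI = x̄ ± z*(σ/√n) = 159.0 ± 1.645(12.5/√313) = 159.0 ± 1.16 = (157.84, 160.16)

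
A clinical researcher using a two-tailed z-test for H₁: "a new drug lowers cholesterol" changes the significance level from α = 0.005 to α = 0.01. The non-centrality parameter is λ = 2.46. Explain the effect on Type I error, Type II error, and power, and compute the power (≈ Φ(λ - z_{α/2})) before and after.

Increasing α from 0.005 to 0.01:
• Type I error rate increases (α is the Type I rate by definition).
• Critical value moves from z_{α/2} = 2.807 to 2.576, so power = Φ(λ - z_{α/2}) goes from Φ(2.46 - 2.807) = 0.364 to Φ(2.46 - 2.576) = 0.454.
• Type II error rate β = 1 - power therefore decreases (0.636 → 0.546).
Appropriate when false negatives are costly — here, shelving an effective drug — patients miss out on a treatment that would have helped.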